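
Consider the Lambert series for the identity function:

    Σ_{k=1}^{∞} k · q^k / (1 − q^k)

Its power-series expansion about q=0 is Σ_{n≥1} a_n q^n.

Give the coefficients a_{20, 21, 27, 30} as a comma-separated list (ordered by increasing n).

42, 32, 40, 72

[q^20] f(20)=20,f(10)=10,f(5)=5,f(4)=4,f(2)=2,f(1)=1 ⇒ 42
d|21:{21,7,3,1}  Σf=21+7+3+1=32
q^27  k|27↦f(k): 1:1 3:3 9:9 27:27  a_27=40
q^30  k|30↦f(k): 30:30 15:15 10:10 6:6 5:5 3:3 2:2 1:1  a_30=72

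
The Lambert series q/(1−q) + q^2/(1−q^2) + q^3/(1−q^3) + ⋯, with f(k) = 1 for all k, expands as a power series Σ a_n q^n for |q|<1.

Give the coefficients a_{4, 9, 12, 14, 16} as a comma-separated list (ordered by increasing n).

3, 3, 6, 4, 5

q^4  k|4↦f(k): 4:1 2:1 1:1  a_4=3
[q^9] f(1)=1,f(3)=1,f(9)=1 ⇒ 3
n=12: 12·1 6·2 4·3 3·4 2·6 1·12  f→[1+1+1+1+1+1]=6
d|14:{1,2,7,14}  Σf=1+1+1+1=4
n=16: 16·1 8·2 4·4 2·8 1·16  f→[1+1+1+1+1]=5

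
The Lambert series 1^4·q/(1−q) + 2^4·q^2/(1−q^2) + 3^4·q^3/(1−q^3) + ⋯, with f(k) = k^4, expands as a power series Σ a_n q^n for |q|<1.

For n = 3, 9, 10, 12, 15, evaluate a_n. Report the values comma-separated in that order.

q^3  k|3↦f(k): 3:81 1:1  a_3=82
n=9: 1·9 3·3 9·1  f→[1+81+6561]=6643
[q^10] f(1)=1,f(2)=16,f(5)=625,f(10)=10000 ⇒ 10642
q^12  k|12↦f(k): 12:20736 6:1296 4:256 3:81 2:16 1:1  a_12=22386
n=15: 15·1 5·3 3·5 1·15  f→[50625+625+81+1]=51332

82, 6643, 10642, 22386, 51332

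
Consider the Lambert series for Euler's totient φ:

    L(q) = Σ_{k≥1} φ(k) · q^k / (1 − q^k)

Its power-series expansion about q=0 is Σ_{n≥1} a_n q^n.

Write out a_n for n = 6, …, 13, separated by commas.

d|6:{1,2,3,6}  Σφ=1+1+2+2=6
[q^7] φ(7)=6,φ(1)=1 ⇒ 7
[q^8] φ(8)=4,φ(4)=2,φ(2)=1,φ(1)=1 ⇒ 8
n=9: 9·1 3·3 1·9  φ→[6+2+1]=9
[q^10] φ(1)=1,φ(2)=1,φ(5)=4,φ(10)=4 ⇒ 10
[q^11] φ(1)=1,φ(11)=10 ⇒ 11
d|12:{12,6,4,3,2,1}  Σφ=4+2+2+2+1+1=12
d|13:{13,1}  Σφ=12+1=13

6, 7, 8, 9, 10, 11, 12, 13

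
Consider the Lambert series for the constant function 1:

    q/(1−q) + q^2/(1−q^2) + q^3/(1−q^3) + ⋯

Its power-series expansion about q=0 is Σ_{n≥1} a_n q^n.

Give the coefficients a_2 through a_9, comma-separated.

d|2:{1,2}  Σf=1+1=2
d|3:{3,1}  Σf=1+1=2
[q^4] f(1)=1,f(2)=1,f(4)=1 ⇒ 3
n=5: 5·1 1·5  f→[1+1]=2
n=6: 6·1 3·2 2·3 1·6  f→[1+1+1+1]=4
n=7: 7·1 1·7  f→[1+1]=2
q^8  k|8↦f(k): 1:1 2:1 4:1 8:1  a_8=4
[q^9] f(1)=1,f(3)=1,f(9)=1 ⇒ 3

2, 2, 3, 2, 4, 2, 4, 3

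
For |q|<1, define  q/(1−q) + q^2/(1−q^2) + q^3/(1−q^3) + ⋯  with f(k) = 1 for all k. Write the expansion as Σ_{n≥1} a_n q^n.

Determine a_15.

a_15 = 4

n=15: 15·1 5·3 3·5 1·15  f→[1+1+1+1]=4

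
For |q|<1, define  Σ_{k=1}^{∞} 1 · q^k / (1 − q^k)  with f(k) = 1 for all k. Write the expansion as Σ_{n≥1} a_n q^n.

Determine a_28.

d|28:{1,2,4,7,14,28}  Σf=1+1+1+1+1+1=6

a_28 = 6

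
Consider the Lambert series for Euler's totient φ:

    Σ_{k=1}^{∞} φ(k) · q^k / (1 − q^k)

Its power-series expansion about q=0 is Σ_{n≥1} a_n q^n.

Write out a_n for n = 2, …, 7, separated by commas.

d|2:{1,2}  Σφ=1+1=2
q^3  k|3↦φ(k): 1:1 3:2  a_3=3
d|4:{1,2,4}  Σφ=1+1+2=4
q^5  k|5↦φ(k): 5:4 1:1  a_5=5
d|6:{6,3,2,1}  Σφ=2+2+1+1=6
q^7  k|7↦φ(k): 7:6 1:1  a_7=7

2, 3, 4, 5, 6, 7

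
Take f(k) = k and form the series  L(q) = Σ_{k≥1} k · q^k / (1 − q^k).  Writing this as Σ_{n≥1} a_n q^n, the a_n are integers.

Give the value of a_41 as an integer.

d|41:{41,1}  Σf=41+1=42

a_41 = 42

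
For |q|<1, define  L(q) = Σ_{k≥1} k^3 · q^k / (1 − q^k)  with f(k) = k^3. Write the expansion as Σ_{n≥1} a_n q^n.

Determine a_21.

[q^21] f(21)=9261,f(7)=343,f(3)=27,f(1)=1 ⇒ 9632

a_21 = 9632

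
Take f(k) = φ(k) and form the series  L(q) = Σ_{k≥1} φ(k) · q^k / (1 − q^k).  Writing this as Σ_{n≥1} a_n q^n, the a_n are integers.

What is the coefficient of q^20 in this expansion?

d|20:{1,2,4,5,10,20}  Σφ=1+1+2+4+4+8=20

a_20 = 20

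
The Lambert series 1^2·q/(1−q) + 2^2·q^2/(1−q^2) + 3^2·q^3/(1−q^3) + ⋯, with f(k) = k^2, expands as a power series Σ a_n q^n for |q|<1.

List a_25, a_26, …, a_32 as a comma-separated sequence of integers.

651, 850, 820, 1050, 842, 1300, 962, 1365

n=25: 25·1 5·5 1·25  f→[625+25+1]=651
q^26  k|26↦f(k): 26:676 13:169 2:4 1:1  a_26=850
[q^27] f(27)=729,f(9)=81,f(3)=9,f(1)=1 ⇒ 820
[q^28] f(1)=1,f(2)=4,f(4)=16,f(7)=49,f(14)=196,f(28)=784 ⇒ 1050
[q^29] f(1)=1,f(29)=841 ⇒ 842
[q^30] f(1)=1,f(2)=4,f(3)=9,f(5)=25,f(6)=36,f(10)=100,f(15)=225,f(30)=900 ⇒ 1300
q^31  k|31↦f(k): 31:961 1:1  a_31=962
n=32: 32·1 16·2 8·4 4·8 2·16 1·32  f→[1024+256+64+16+4+1]=1365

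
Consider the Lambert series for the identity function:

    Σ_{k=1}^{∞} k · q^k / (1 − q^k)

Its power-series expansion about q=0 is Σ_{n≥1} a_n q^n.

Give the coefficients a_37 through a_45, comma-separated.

d|37:{37,1}  Σf=37+1=38
d|38:{1,2,19,38}  Σf=1+2+19+38=60
[q^39] f(39)=39,f(13)=13,f(3)=3,f(1)=1 ⇒ 56
[q^40] f(40)=40,f(20)=20,f(10)=10,f(8)=8,f(5)=5,f(4)=4,f(2)=2,f(1)=1 ⇒ 90
q^41  k|41↦f(k): 41:41 1:1  a_41=42
n=42: 42·1 21·2 14·3 7·6 6·7 3·14 2·21 1·42  f→[42+21+14+7+6+3+2+1]=96
n=43: 43·1 1·43  f→[43+1]=44
n=44: 1·44 2·22 4·11 11·4 22·2 44·1  f→[1+2+4+11+22+44]=84
d|45:{45,15,9,5,3,1}  Σf=45+15+9+5+3+1=78

38, 60, 56, 90, 42, 96, 44, 84, 78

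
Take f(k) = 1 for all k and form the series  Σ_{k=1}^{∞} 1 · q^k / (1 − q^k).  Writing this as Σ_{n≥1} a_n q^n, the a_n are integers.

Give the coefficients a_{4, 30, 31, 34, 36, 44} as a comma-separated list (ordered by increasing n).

3, 8, 2, 4, 9, 6

d|4:{1,2,4}  Σf=1+1+1=3
d|30:{1,2,3,5,6,10,15,30}  Σf=1+1+1+1+1+1+1+1=8
d|31:{1,31}  Σf=1+1=2
[q^34] f(34)=1,f(17)=1,f(2)=1,f(1)=1 ⇒ 4
[q^36] f(1)=1,f(2)=1,f(3)=1,f(4)=1,f(6)=1,f(9)=1,f(12)=1,f(18)=1,f(36)=1 ⇒ 9
n=44: 44·1 22·2 11·4 4·11 2·22 1·44  f→[1+1+1+1+1+1]=6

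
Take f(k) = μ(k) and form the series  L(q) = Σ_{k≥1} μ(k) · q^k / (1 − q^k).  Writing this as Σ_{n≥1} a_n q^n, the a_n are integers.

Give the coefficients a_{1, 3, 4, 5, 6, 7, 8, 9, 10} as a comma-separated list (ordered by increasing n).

q^1  k|1↦μ(k): 1:1  a_1=1
[q^3] μ(3)=-1,μ(1)=1 ⇒ 0
d|4:{1,2,4}  Σμ=1+(-1)+0=0
n=5: 1·5 5·1  μ→[1+(-1)]=0
n=6: 6·1 3·2 2·3 1·6  μ→[1+(-1)+(-1)+1]=0
q^7  k|7↦μ(k): 7:-1 1:1  a_7=0
n=8: 8·1 4·2 2·4 1·8  μ→[0+0+(-1)+1]=0
[q^9] μ(9)=0,μ(3)=-1,μ(1)=1 ⇒ 0
n=10: 1·10 2·5 5·2 10·1  μ→[1+(-1)+(-1)+1]=0

1, 0, 0, 0, 0, 0, 0, 0, 0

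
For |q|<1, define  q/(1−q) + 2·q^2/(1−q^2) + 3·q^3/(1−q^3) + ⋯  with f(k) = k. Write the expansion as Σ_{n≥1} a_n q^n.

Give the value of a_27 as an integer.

a_27 = 40

q^27  k|27↦f(k): 27:27 9:9 3:3 1:1  a_27=40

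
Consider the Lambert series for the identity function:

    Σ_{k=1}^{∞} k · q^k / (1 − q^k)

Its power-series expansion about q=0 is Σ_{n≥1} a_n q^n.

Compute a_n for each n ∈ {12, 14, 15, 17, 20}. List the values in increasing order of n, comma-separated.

28, 24, 24, 18, 42

n=12: 12·1 6·2 4·3 3·4 2·6 1·12  f→[12+6+4+3+2+1]=28
d|14:{14,7,2,1}  Σf=14+7+2+1=24
n=15: 1·15 3·5 5·3 15·1  f→[1+3+5+15]=24
d|17:{1,17}  Σf=1+17=18
q^20  k|20↦f(k): 1:1 2:2 4:4 5:5 10:10 20:20  a_20=42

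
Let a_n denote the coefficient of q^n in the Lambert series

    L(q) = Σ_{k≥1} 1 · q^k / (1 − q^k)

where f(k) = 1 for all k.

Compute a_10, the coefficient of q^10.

n=10: 10·1 5·2 2·5 1·10  f→[1+1+1+1]=4

a_10 = 4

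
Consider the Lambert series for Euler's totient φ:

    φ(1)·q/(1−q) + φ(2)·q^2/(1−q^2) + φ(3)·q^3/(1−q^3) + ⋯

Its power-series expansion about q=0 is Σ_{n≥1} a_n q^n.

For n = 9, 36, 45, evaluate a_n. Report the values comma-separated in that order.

q^9  k|9↦φ(k): 9:6 3:2 1:1  a_9=9
[q^36] φ(36)=12,φ(18)=6,φ(12)=4,φ(9)=6,φ(6)=2,φ(4)=2,φ(3)=2,φ(2)=1,φ(1)=1 ⇒ 36
q^45  k|45↦φ(k): 1:1 3:2 5:4 9:6 15:8 45:24  a_45=45

9, 36, 45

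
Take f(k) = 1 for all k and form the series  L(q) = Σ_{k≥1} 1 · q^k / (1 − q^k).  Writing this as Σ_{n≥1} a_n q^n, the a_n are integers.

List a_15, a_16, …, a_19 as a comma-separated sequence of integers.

4, 5, 2, 6, 2

d|15:{15,5,3,1}  Σf=1+1+1+1=4
n=16: 1·16 2·8 4·4 8·2 16·1  f→[1+1+1+1+1]=5
n=17: 17·1 1·17  f→[1+1]=2
[q^18] f(1)=1,f(2)=1,f(3)=1,f(6)=1,f(9)=1,f(18)=1 ⇒ 6
[q^19] f(19)=1,f(1)=1 ⇒ 2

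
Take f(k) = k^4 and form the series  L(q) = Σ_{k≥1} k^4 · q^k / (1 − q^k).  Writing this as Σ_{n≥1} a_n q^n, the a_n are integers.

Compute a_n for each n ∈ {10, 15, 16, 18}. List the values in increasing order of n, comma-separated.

q^10  k|10↦f(k): 10:10000 5:625 2:16 1:1  a_10=10642
q^15  k|15↦f(k): 15:50625 5:625 3:81 1:1  a_15=51332
n=16: 1·16 2·8 4·4 8·2 16·1  f→[1+16+256+4096+65536]=69905
d|18:{18,9,6,3,2,1}  Σf=104976+6561+1296+81+16+1=112931

10642, 51332, 69905, 112931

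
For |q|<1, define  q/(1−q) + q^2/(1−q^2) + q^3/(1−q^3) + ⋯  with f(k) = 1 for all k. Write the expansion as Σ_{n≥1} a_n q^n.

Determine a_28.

a_28 = 6

d|28:{1,2,4,7,14,28}  Σf=1+1+1+1+1+1=6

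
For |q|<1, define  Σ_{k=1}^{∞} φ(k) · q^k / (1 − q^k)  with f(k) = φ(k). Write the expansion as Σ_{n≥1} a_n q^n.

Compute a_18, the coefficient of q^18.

n=18: 18·1 9·2 6·3 3·6 2·9 1·18  φ→[6+6+2+2+1+1]=18

a_18 = 18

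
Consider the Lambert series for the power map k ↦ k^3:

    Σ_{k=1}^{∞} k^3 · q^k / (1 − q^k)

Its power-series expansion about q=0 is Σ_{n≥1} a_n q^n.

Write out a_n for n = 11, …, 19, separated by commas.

q^11  k|11↦f(k): 1:1 11:1331  a_11=1332
n=12: 1·12 2·6 3·4 4·3 6·2 12·1  f→[1+8+27+64+216+1728]=2044
[q^13] f(1)=1,f(13)=2197 ⇒ 2198
q^14  k|14↦f(k): 1:1 2:8 7:343 14:2744  a_14=3096
q^15  k|15↦f(k): 15:3375 5:125 3:27 1:1  a_15=3528
d|16:{1,2,4,8,16}  Σf=1+8+64+512+4096=4681
q^17  k|17↦f(k): 17:4913 1:1  a_17=4914
n=18: 18·1 9·2 6·3 3·6 2·9 1·18  f→[5832+729+216+27+8+1]=6813
q^19  k|19↦f(k): 19:6859 1:1  a_19=6860

1332, 2044, 2198, 3096, 3528, 4681, 4914, 6813, 6860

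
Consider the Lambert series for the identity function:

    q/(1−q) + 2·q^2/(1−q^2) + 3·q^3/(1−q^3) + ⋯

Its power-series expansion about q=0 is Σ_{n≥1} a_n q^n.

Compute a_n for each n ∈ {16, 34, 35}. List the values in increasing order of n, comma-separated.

31, 54, 48

q^16  k|16↦f(k): 16:16 8:8 4:4 2:2 1:1  a_16=31
d|34:{1,2,17,34}  Σf=1+2+17+34=54
[q^35] f(1)=1,f(5)=5,f(7)=7,f(35)=35 ⇒ 48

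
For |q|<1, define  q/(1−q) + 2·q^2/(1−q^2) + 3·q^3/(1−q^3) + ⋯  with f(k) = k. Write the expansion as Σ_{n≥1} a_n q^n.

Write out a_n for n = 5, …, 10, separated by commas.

6, 12, 8, 15, 13, 18

n=5: 1·5 5·1  f→[1+5]=6
n=6: 1·6 2·3 3·2 6·1  f→[1+2+3+6]=12
q^7  k|7↦f(k): 1:1 7:7  a_7=8
n=8: 1·8 2·4 4·2 8·1  f→[1+2+4+8]=15
d|9:{1,3,9}  Σf=1+3+9=13
[q^10] f(10)=10,f(5)=5,f(2)=2,f(1)=1 ⇒ 18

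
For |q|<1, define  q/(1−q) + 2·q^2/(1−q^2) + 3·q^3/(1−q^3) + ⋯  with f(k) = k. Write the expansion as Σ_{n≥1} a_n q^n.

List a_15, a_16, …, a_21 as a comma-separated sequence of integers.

24, 31, 18, 39, 20, 42, 32

d|15:{1,3,5,15}  Σf=1+3+5+15=24
d|16:{1,2,4,8,16}  Σf=1+2+4+8+16=31
n=17: 1·17 17·1  f→[1+17]=18
d|18:{1,2,3,6,9,18}  Σf=1+2+3+6+9+18=39
q^19  k|19↦f(k): 1:1 19:19  a_19=20
n=20: 1·20 2·10 4·5 5·4 10·2 20·1  f→[1+2+4+5+10+20]=42
d|21:{21,7,3,1}  Σf=21+7+3+1=32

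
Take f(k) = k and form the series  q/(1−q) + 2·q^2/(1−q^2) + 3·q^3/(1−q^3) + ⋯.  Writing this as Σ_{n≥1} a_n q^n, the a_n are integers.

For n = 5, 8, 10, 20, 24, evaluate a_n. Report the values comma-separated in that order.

6, 15, 18, 42, 60

[q^5] f(5)=5,f(1)=1 ⇒ 6
n=8: 8·1 4·2 2·4 1·8  f→[8+4+2+1]=15
n=10: 10·1 5·2 2·5 1·10  f→[10+5+2+1]=18
[q^20] f(20)=20,f(10)=10,f(5)=5,f(4)=4,f(2)=2,f(1)=1 ⇒ 42
n=24: 24·1 12·2 8·3 6·4 4·6 3·8 2·12 1·24  f→[24+12+8+6+4+3+2+1]=60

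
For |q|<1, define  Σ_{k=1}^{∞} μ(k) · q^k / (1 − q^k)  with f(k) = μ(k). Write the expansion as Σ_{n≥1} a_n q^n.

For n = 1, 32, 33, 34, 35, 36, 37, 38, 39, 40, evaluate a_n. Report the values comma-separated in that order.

n=1: 1·1  μ→[1]=1
n=32: 1·32 2·16 4·8 8·4 16·2 32·1  μ→[1+(-1)+0+0+0+0]=0
[q^33] μ(33)=1,μ(11)=-1,μ(3)=-1,μ(1)=1 ⇒ 0
d|34:{1,2,17,34}  Σμ=1+(-1)+(-1)+1=0
[q^35] μ(1)=1,μ(5)=-1,μ(7)=-1,μ(35)=1 ⇒ 0
d|36:{1,2,3,4,6,9,12,18,36}  Σμ=1+(-1)+(-1)+0+1+0+0+0+0=0
d|37:{1,37}  Σμ=1+(-1)=0
d|38:{1,2,19,38}  Σμ=1+(-1)+(-1)+1=0
q^39  k|39↦μ(k): 1:1 3:-1 13:-1 39:1  a_39=0
n=40: 40·1 20·2 10·4 8·5 5·8 4·10 2·20 1·40  μ→[0+0+1+0+(-1)+0+(-1)+1]=0

1, 0, 0, 0, 0, 0, 0, 0, 0, 0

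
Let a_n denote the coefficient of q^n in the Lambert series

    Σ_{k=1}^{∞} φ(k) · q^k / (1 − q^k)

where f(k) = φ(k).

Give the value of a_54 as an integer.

d|54:{1,2,3,6,9,18,27,54}  Σφ=1+1+2+2+6+6+18+18=54

a_54 = 54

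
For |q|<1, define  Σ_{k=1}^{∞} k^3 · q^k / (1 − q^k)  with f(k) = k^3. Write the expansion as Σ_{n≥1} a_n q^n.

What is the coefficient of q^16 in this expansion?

a_16 = 4681

[q^16] f(16)=4096,f(8)=512,f(4)=64,f(2)=8,f(1)=1 ⇒ 4681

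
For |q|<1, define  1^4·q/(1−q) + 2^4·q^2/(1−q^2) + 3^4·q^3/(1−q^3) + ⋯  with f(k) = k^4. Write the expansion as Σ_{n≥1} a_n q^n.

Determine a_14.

n=14: 14·1 7·2 2·7 1·14  f→[38416+2401+16+1]=40834

a_14 = 40834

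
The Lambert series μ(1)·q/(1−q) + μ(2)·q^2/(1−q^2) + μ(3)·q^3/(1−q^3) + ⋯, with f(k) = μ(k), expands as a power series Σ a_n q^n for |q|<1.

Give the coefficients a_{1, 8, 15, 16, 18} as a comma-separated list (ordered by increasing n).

n=1: 1·1  μ→[1]=1
n=8: 8·1 4·2 2·4 1·8  μ→[0+0+(-1)+1]=0
n=15: 15·1 5·3 3·5 1·15  μ→[1+(-1)+(-1)+1]=0
q^16  k|16↦μ(k): 16:0 8:0 4:0 2:-1 1:1  a_16=0
n=18: 1·18 2·9 3·6 6·3 9·2 18·1  μ→[1+(-1)+(-1)+1+0+0]=0

1, 0, 0, 0, 0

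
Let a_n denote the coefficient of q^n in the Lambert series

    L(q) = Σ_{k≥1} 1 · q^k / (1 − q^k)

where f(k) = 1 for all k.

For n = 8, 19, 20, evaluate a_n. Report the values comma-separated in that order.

n=8: 1·8 2·4 4·2 8·1  f→[1+1+1+1]=4
d|19:{19,1}  Σf=1+1=2
q^20  k|20↦f(k): 1:1 2:1 4:1 5:1 10:1 20:1  a_20=6

4, 2, 6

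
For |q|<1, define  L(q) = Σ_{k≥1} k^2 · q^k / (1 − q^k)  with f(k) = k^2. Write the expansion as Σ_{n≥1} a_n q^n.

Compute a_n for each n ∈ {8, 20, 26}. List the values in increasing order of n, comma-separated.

85, 546, 850

[q^8] f(8)=64,f(4)=16,f(2)=4,f(1)=1 ⇒ 85
d|20:{1,2,4,5,10,20}  Σf=1+4+16+25+100+400=546
q^26  k|26↦f(k): 1:1 2:4 13:169 26:676  a_26=850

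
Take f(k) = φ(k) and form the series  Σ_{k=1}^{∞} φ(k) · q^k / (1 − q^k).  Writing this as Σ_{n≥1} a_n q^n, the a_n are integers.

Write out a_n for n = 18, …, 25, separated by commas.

q^18  k|18↦φ(k): 18:6 9:6 6:2 3:2 2:1 1:1  a_18=18
n=19: 1·19 19·1  φ→[1+18]=19
d|20:{1,2,4,5,10,20}  Σφ=1+1+2+4+4+8=20
q^21  k|21↦φ(k): 1:1 3:2 7:6 21:12  a_21=21
q^22  k|22↦φ(k): 22:10 11:10 2:1 1:1  a_22=22
q^23  k|23↦φ(k): 23:22 1:1  a_23=23
n=24: 1·24 2·12 3·8 4·6 6·4 8·3 12·2 24·1  φ→[1+1+2+2+2+4+4+8]=24
q^25  k|25↦φ(k): 25:20 5:4 1:1  a_25=25

18, 19, 20, 21, 22, 23, 24, 25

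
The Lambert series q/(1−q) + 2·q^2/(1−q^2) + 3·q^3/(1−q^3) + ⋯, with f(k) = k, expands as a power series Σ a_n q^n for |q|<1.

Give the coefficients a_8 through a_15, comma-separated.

15, 13, 18, 12, 28, 14, 24, 24

d|8:{1,2,4,8}  Σf=1+2+4+8=15
[q^9] f(9)=9,f(3)=3,f(1)=1 ⇒ 13
[q^10] f(10)=10,f(5)=5,f(2)=2,f(1)=1 ⇒ 18
[q^11] f(11)=11,f(1)=1 ⇒ 12
[q^12] f(12)=12,f(6)=6,f(4)=4,f(3)=3,f(2)=2,f(1)=1 ⇒ 28
n=13: 1·13 13·1  f→[1+13]=14
[q^14] f(14)=14,f(7)=7,f(2)=2,f(1)=1 ⇒ 24
d|15:{1,3,5,15}  Σf=1+3+5+15=24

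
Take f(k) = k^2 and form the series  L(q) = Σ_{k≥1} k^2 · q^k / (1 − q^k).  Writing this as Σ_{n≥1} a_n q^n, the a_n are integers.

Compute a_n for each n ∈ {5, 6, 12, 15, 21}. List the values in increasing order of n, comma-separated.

26, 50, 210, 260, 500

[q^5] f(5)=25,f(1)=1 ⇒ 26
[q^6] f(6)=36,f(3)=9,f(2)=4,f(1)=1 ⇒ 50
[q^12] f(12)=144,f(6)=36,f(4)=16,f(3)=9,f(2)=4,f(1)=1 ⇒ 210
q^15  k|15↦f(k): 15:225 5:25 3:9 1:1  a_15=260
n=21: 1·21 3·7 7·3 21·1  f→[1+9+49+441]=500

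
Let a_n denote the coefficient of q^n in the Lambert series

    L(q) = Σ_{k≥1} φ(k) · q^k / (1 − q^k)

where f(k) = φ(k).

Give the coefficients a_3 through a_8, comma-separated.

[q^3] φ(3)=2,φ(1)=1 ⇒ 3
d|4:{4,2,1}  Σφ=2+1+1=4
[q^5] φ(1)=1,φ(5)=4 ⇒ 5
n=6: 6·1 3·2 2·3 1·6  φ→[2+2+1+1]=6
n=7: 7·1 1·7  φ→[6+1]=7
[q^8] φ(8)=4,φ(4)=2,φ(2)=1,φ(1)=1 ⇒ 8

3, 4, 5, 6, 7, 8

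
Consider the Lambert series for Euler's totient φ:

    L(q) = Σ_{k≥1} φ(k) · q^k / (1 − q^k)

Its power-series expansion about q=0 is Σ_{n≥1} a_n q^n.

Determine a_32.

q^32  k|32↦φ(k): 1:1 2:1 4:2 8:4 16:8 32:16  a_32=32

a_32 = 32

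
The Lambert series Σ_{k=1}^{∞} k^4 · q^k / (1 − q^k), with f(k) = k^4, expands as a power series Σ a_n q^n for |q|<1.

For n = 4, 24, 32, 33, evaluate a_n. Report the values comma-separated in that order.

d|4:{1,2,4}  Σf=1+16+256=273
d|24:{24,12,8,6,4,3,2,1}  Σf=331776+20736+4096+1296+256+81+16+1=358258
[q^32] f(32)=1048576,f(16)=65536,f(8)=4096,f(4)=256,f(2)=16,f(1)=1 ⇒ 1118481
q^33  k|33↦f(k): 1:1 3:81 11:14641 33:1185921  a_33=1200644

273, 358258, 1118481, 1200644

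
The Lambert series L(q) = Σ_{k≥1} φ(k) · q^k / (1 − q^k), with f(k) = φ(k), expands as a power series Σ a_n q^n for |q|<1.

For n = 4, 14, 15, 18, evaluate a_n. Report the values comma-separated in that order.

d|4:{4,2,1}  Σφ=2+1+1=4
n=14: 1·14 2·7 7·2 14·1  φ→[1+1+6+6]=14
[q^15] φ(1)=1,φ(3)=2,φ(5)=4,φ(15)=8 ⇒ 15
q^18  k|18↦φ(k): 18:6 9:6 6:2 3:2 2:1 1:1  a_18=18

4, 14, 15, 18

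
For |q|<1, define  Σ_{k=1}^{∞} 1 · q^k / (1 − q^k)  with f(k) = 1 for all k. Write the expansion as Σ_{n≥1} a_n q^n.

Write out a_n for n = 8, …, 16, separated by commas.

d|8:{1,2,4,8}  Σf=1+1+1+1=4
[q^9] f(1)=1,f(3)=1,f(9)=1 ⇒ 3
[q^10] f(1)=1,f(2)=1,f(5)=1,f(10)=1 ⇒ 4
[q^11] f(1)=1,f(11)=1 ⇒ 2
d|12:{1,2,3,4,6,12}  Σf=1+1+1+1+1+1=6
d|13:{1,13}  Σf=1+1=2
n=14: 1·14 2·7 7·2 14·1  f→[1+1+1+1]=4
[q^15] f(15)=1,f(5)=1,f(3)=1,f(1)=1 ⇒ 4
[q^16] f(1)=1,f(2)=1,f(4)=1,f(8)=1,f(16)=1 ⇒ 5

4, 3, 4, 2, 6, 2, 4, 4, 5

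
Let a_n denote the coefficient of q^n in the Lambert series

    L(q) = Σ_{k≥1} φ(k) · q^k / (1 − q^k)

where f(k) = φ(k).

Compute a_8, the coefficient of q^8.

n=8: 1·8 2·4 4·2 8·1  φ→[1+1+2+4]=8

a_8 = 8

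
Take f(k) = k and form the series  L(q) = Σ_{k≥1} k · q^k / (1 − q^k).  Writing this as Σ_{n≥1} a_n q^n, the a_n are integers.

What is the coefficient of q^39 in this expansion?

d|39:{1,3,13,39}  Σf=1+3+13+39=56

a_39 = 56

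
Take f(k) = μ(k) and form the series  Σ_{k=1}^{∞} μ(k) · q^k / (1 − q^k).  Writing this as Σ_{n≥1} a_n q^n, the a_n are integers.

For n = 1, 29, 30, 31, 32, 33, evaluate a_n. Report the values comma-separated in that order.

[q^1] μ(1)=1 ⇒ 1
d|29:{29,1}  Σμ=(-1)+1=0
n=30: 1·30 2·15 3·10 5·6 6·5 10·3 15·2 30·1  μ→[1+(-1)+(-1)+(-1)+1+1+1+(-1)]=0
d|31:{1,31}  Σμ=1+(-1)=0
n=32: 32·1 16·2 8·4 4·8 2·16 1·32  μ→[0+0+0+0+(-1)+1]=0
q^33  k|33↦μ(k): 33:1 11:-1 3:-1 1:1  a_33=0

1, 0, 0, 0, 0, 0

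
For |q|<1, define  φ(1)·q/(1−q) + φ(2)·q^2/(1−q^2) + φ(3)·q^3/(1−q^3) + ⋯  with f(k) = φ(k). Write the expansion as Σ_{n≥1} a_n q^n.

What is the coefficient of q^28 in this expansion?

n=28: 1·28 2·14 4·7 7·4 14·2 28·1  φ→[1+1+2+6+6+12]=28

a_28 = 28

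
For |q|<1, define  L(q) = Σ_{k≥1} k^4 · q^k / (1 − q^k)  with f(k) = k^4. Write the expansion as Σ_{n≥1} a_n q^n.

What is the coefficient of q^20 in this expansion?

d|20:{1,2,4,5,10,20}  Σf=1+16+256+625+10000+160000=170898

a_20 = 170898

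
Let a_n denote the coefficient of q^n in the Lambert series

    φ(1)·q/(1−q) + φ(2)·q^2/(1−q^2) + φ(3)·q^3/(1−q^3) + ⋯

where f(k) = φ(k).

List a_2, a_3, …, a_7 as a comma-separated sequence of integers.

q^2  k|2↦φ(k): 1:1 2:1  a_2=2
n=3: 3·1 1·3  φ→[2+1]=3
[q^4] φ(1)=1,φ(2)=1,φ(4)=2 ⇒ 4
q^5  k|5↦φ(k): 5:4 1:1  a_5=5
d|6:{1,2,3,6}  Σφ=1+1+2+2=6
[q^7] φ(1)=1,φ(7)=6 ⇒ 7

2, 3, 4, 5, 6, 7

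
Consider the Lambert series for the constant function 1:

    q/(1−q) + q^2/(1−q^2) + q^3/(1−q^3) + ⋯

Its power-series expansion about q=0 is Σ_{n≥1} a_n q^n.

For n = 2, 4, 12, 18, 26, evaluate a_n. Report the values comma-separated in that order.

2, 3, 6, 6, 4

n=2: 2·1 1·2  f→[1+1]=2
[q^4] f(1)=1,f(2)=1,f(4)=1 ⇒ 3
[q^12] f(1)=1,f(2)=1,f(3)=1,f(4)=1,f(6)=1,f(12)=1 ⇒ 6
d|18:{1,2,3,6,9,18}  Σf=1+1+1+1+1+1=6
q^26  k|26↦f(k): 1:1 2:1 13:1 26:1  a_26=4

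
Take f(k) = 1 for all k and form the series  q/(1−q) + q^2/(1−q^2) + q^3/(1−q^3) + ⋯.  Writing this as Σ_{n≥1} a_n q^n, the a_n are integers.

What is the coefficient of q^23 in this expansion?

a_23 = 2

d|23:{1,23}  Σf=1+1=2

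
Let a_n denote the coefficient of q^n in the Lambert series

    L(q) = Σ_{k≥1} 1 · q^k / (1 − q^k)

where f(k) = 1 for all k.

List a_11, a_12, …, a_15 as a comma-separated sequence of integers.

2, 6, 2, 4, 4

n=11: 1·11 11·1  f→[1+1]=2
d|12:{12,6,4,3,2,1}  Σf=1+1+1+1+1+1=6
q^13  k|13↦f(k): 13:1 1:1  a_13=2
q^14  k|14↦f(k): 1:1 2:1 7:1 14:1  a_14=4
d|15:{1,3,5,15}  Σf=1+1+1+1=4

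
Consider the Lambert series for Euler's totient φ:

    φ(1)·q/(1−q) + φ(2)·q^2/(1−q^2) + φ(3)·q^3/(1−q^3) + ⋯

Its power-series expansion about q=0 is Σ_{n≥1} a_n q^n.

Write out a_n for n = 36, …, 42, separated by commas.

d|36:{36,18,12,9,6,4,3,2,1}  Σφ=12+6+4+6+2+2+2+1+1=36
n=37: 37·1 1·37  φ→[36+1]=37
q^38  k|38↦φ(k): 1:1 2:1 19:18 38:18  a_38=38
n=39: 1·39 3·13 13·3 39·1  φ→[1+2+12+24]=39
d|40:{1,2,4,5,8,10,20,40}  Σφ=1+1+2+4+4+4+8+16=40
[q^41] φ(41)=40,φ(1)=1 ⇒ 41
d|42:{42,21,14,7,6,3,2,1}  Σφ=12+12+6+6+2+2+1+1=42

36, 37, 38, 39, 40, 41, 42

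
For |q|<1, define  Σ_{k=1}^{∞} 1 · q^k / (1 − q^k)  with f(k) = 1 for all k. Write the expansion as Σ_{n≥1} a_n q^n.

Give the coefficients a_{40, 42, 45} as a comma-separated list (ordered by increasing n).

q^40  k|40↦f(k): 1:1 2:1 4:1 5:1 8:1 10:1 20:1 40:1  a_40=8
d|42:{42,21,14,7,6,3,2,1}  Σf=1+1+1+1+1+1+1+1=8
d|45:{45,15,9,5,3,1}  Σf=1+1+1+1+1+1=6

8, 8, 6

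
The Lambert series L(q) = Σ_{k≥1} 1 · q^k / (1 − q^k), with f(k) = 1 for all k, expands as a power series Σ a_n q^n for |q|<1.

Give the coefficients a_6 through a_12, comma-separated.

n=6: 6·1 3·2 2·3 1·6  f→[1+1+1+1]=4
d|7:{7,1}  Σf=1+1=2
n=8: 8·1 4·2 2·4 1·8  f→[1+1+1+1]=4
[q^9] f(1)=1,f(3)=1,f(9)=1 ⇒ 3
n=10: 1·10 2·5 5·2 10·1  f→[1+1+1+1]=4
n=11: 11·1 1·11  f→[1+1]=2
q^12  k|12↦f(k): 1:1 2:1 3:1 4:1 6:1 12:1  a_12=6

4, 2, 4, 3, 4, 2, 6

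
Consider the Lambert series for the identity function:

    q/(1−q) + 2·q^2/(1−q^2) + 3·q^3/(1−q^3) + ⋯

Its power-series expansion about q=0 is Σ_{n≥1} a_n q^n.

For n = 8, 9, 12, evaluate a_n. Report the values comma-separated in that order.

15, 13, 28

q^8  k|8↦f(k): 8:8 4:4 2:2 1:1  a_8=15
q^9  k|9↦f(k): 1:1 3:3 9:9  a_9=13
d|12:{1,2,3,4,6,12}  Σf=1+2+3+4+6+12=28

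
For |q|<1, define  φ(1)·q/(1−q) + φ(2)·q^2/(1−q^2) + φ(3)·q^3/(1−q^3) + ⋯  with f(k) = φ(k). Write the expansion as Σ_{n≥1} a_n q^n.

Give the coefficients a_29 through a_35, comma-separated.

[q^29] φ(29)=28,φ(1)=1 ⇒ 29
d|30:{30,15,10,6,5,3,2,1}  Σφ=8+8+4+2+4+2+1+1=30
q^31  k|31↦φ(k): 1:1 31:30  a_31=31
d|32:{32,16,8,4,2,1}  Σφ=16+8+4+2+1+1=32
d|33:{1,3,11,33}  Σφ=1+2+10+20=33
[q^34] φ(34)=16,φ(17)=16,φ(2)=1,φ(1)=1 ⇒ 34
q^35  k|35↦φ(k): 35:24 7:6 5:4 1:1  a_35=35

29, 30, 31, 32, 33, 34, 35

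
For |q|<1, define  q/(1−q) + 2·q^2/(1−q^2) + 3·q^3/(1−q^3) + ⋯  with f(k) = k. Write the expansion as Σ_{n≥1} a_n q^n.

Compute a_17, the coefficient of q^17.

q^17  k|17↦f(k): 17:17 1:1  a_17=18

a_17 = 18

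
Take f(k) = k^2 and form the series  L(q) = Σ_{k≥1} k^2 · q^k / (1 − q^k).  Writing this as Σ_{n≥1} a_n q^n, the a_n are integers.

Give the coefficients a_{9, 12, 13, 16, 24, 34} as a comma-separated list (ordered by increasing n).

91, 210, 170, 341, 850, 1450

n=9: 9·1 3·3 1·9  f→[81+9+1]=91
d|12:{12,6,4,3,2,1}  Σf=144+36+16+9+4+1=210
q^13  k|13↦f(k): 13:169 1:1  a_13=170
d|16:{1,2,4,8,16}  Σf=1+4+16+64+256=341
n=24: 24·1 12·2 8·3 6·4 4·6 3·8 2·12 1·24  f→[576+144+64+36+16+9+4+1]=850
[q^34] f(34)=1156,f(17)=289,f(2)=4,f(1)=1 ⇒ 1450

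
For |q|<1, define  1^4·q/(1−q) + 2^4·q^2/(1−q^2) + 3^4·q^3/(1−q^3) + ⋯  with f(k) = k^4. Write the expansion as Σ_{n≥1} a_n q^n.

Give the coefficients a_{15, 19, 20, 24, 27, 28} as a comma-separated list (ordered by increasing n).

51332, 130322, 170898, 358258, 538084, 655746

[q^15] f(15)=50625,f(5)=625,f(3)=81,f(1)=1 ⇒ 51332
q^19  k|19↦f(k): 1:1 19:130321  a_19=130322
[q^20] f(20)=160000,f(10)=10000,f(5)=625,f(4)=256,f(2)=16,f(1)=1 ⇒ 170898
q^24  k|24↦f(k): 24:331776 12:20736 8:4096 6:1296 4:256 3:81 2:16 1:1  a_24=358258
q^27  k|27↦f(k): 27:531441 9:6561 3:81 1:1  a_27=538084
d|28:{1,2,4,7,14,28}  Σf=1+16+256+2401+38416+614656=655746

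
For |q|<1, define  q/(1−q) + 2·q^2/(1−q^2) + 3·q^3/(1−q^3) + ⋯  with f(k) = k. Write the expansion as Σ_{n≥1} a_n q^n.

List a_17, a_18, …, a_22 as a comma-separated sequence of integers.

18, 39, 20, 42, 32, 36

n=17: 1·17 17·1  f→[1+17]=18
n=18: 1·18 2·9 3·6 6·3 9·2 18·1  f→[1+2+3+6+9+18]=39
q^19  k|19↦f(k): 19:19 1:1  a_19=20
[q^20] f(20)=20,f(10)=10,f(5)=5,f(4)=4,f(2)=2,f(1)=1 ⇒ 42
n=21: 1·21 3·7 7·3 21·1  f→[1+3+7+21]=32
[q^22] f(1)=1,f(2)=2,f(11)=11,f(22)=22 ⇒ 36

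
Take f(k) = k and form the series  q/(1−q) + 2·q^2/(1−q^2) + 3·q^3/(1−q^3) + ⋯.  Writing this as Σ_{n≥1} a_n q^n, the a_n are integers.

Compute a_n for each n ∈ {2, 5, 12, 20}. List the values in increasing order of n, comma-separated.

n=2: 1·2 2·1  f→[1+2]=3
d|5:{1,5}  Σf=1+5=6
q^12  k|12↦f(k): 1:1 2:2 3:3 4:4 6:6 12:12  a_12=28
[q^20] f(20)=20,f(10)=10,f(5)=5,f(4)=4,f(2)=2,f(1)=1 ⇒ 42

3, 6, 28, 42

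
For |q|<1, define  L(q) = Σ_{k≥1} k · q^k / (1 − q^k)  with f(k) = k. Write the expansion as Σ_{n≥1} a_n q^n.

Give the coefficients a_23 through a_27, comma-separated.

d|23:{1,23}  Σf=1+23=24
d|24:{24,12,8,6,4,3,2,1}  Σf=24+12+8+6+4+3+2+1=60
[q^25] f(1)=1,f(5)=5,f(25)=25 ⇒ 31
[q^26] f(26)=26,f(13)=13,f(2)=2,f(1)=1 ⇒ 42
d|27:{27,9,3,1}  Σf=27+9+3+1=40

24, 60, 31, 42, 40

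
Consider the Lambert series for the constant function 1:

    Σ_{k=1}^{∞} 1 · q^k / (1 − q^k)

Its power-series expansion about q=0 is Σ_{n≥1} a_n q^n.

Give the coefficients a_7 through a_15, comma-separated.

2, 4, 3, 4, 2, 6, 2, 4, 4

d|7:{1,7}  Σf=1+1=2
q^8  k|8↦f(k): 1:1 2:1 4:1 8:1  a_8=4
[q^9] f(9)=1,f(3)=1,f(1)=1 ⇒ 3
n=10: 1·10 2·5 5·2 10·1  f→[1+1+1+1]=4
[q^11] f(1)=1,f(11)=1 ⇒ 2
n=12: 1·12 2·6 3·4 4·3 6·2 12·1  f→[1+1+1+1+1+1]=6
n=13: 13·1 1·13  f→[1+1]=2
q^14  k|14↦f(k): 14:1 7:1 2:1 1:1  a_14=4
d|15:{15,5,3,1}  Σf=1+1+1+1=4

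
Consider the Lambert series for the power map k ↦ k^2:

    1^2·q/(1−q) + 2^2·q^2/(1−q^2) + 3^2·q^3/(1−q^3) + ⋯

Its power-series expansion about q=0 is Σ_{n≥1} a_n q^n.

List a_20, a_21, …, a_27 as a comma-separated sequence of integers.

d|20:{1,2,4,5,10,20}  Σf=1+4+16+25+100+400=546
d|21:{1,3,7,21}  Σf=1+9+49+441=500
[q^22] f(1)=1,f(2)=4,f(11)=121,f(22)=484 ⇒ 610
[q^23] f(1)=1,f(23)=529 ⇒ 530
[q^24] f(24)=576,f(12)=144,f(8)=64,f(6)=36,f(4)=16,f(3)=9,f(2)=4,f(1)=1 ⇒ 850
d|25:{25,5,1}  Σf=625+25+1=651
n=26: 26·1 13·2 2·13 1·26  f→[676+169+4+1]=850
q^27  k|27↦f(k): 1:1 3:9 9:81 27:729  a_27=820

546, 500, 610, 530, 850, 651, 850, 820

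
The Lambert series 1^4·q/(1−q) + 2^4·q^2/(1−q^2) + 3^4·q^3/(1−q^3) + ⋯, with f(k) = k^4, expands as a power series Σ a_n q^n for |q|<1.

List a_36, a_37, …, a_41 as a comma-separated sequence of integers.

[q^36] f(36)=1679616,f(18)=104976,f(12)=20736,f(9)=6561,f(6)=1296,f(4)=256,f(3)=81,f(2)=16,f(1)=1 ⇒ 1813539
[q^37] f(1)=1,f(37)=1874161 ⇒ 1874162
[q^38] f(38)=2085136,f(19)=130321,f(2)=16,f(1)=1 ⇒ 2215474
[q^39] f(39)=2313441,f(13)=28561,f(3)=81,f(1)=1 ⇒ 2342084
d|40:{40,20,10,8,5,4,2,1}  Σf=2560000+160000+10000+4096+625+256+16+1=2734994
[q^41] f(41)=2825761,f(1)=1 ⇒ 2825762

1813539, 1874162, 2215474, 2342084, 2734994, 2825762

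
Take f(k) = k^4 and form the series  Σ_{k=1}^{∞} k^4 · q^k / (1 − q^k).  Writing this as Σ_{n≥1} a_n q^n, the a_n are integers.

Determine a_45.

[q^45] f(1)=1,f(3)=81,f(5)=625,f(9)=6561,f(15)=50625,f(45)=4100625 ⇒ 4158518

a_45 = 4158518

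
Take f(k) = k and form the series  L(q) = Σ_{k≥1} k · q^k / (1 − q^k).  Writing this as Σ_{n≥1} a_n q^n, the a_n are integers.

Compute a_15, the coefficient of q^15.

a_15 = 24

[q^15] f(1)=1,f(3)=3,f(5)=5,f(15)=15 ⇒ 24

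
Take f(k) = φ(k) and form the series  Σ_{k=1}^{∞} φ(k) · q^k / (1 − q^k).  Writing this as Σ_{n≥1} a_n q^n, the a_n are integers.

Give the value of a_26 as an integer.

q^26  k|26↦φ(k): 1:1 2:1 13:12 26:12  a_26=26

a_26 = 26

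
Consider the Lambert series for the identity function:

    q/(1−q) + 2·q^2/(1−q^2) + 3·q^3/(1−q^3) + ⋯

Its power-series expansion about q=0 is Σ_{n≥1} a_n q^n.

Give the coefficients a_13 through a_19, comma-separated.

[q^13] f(13)=13,f(1)=1 ⇒ 14
[q^14] f(14)=14,f(7)=7,f(2)=2,f(1)=1 ⇒ 24
q^15  k|15↦f(k): 15:15 5:5 3:3 1:1  a_15=24
n=16: 1·16 2·8 4·4 8·2 16·1  f→[1+2+4+8+16]=31
q^17  k|17↦f(k): 17:17 1:1  a_17=18
[q^18] f(1)=1,f(2)=2,f(3)=3,f(6)=6,f(9)=9,f(18)=18 ⇒ 39
n=19: 19·1 1·19  f→[19+1]=20

14, 24, 24, 31, 18, 39, 20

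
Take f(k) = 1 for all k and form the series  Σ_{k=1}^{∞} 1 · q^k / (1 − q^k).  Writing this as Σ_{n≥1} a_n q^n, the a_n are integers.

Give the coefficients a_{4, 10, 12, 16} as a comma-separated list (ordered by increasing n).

[q^4] f(4)=1,f(2)=1,f(1)=1 ⇒ 3
q^10  k|10↦f(k): 10:1 5:1 2:1 1:1  a_10=4
q^12  k|12↦f(k): 1:1 2:1 3:1 4:1 6:1 12:1  a_12=6
n=16: 16·1 8·2 4·4 2·8 1·16  f→[1+1+1+1+1]=5

3, 4, 6, 5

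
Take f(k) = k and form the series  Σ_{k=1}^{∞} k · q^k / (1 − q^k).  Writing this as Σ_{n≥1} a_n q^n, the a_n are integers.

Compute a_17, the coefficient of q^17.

a_17 = 18

n=17: 17·1 1·17  f→[17+1]=18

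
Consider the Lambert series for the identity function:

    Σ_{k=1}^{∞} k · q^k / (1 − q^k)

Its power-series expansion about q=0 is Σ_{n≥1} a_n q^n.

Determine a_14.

n=14: 14·1 7·2 2·7 1·14  f→[14+7+2+1]=24

a_14 = 24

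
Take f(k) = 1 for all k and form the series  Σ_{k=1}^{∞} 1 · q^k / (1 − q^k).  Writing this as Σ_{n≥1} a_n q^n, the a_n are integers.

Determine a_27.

a_27 = 4

q^27  k|27↦f(k): 27:1 9:1 3:1 1:1  a_27=4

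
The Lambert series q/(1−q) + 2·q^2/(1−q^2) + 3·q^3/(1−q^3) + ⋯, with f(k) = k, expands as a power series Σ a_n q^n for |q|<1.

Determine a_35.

d|35:{1,5,7,35}  Σf=1+5+7+35=48

a_35 = 48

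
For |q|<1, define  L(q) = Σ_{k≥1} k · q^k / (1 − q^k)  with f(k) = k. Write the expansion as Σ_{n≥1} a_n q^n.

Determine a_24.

d|24:{1,2,3,4,6,8,12,24}  Σf=1+2+3+4+6+8+12+24=60

a_24 = 60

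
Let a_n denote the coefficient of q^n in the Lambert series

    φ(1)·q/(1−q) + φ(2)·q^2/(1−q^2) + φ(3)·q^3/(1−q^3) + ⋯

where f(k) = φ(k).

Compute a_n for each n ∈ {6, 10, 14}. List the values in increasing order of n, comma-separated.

q^6  k|6↦φ(k): 6:2 3:2 2:1 1:1  a_6=6
q^10  k|10↦φ(k): 10:4 5:4 2:1 1:1  a_10=10
d|14:{1,2,7,14}  Σφ=1+1+6+6=14

6, 10, 14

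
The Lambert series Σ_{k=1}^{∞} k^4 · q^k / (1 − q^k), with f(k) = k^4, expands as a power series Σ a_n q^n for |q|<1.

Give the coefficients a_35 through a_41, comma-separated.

1503652, 1813539, 1874162, 2215474, 2342084, 2734994, 2825762

[q^35] f(1)=1,f(5)=625,f(7)=2401,f(35)=1500625 ⇒ 1503652
q^36  k|36↦f(k): 36:1679616 18:104976 12:20736 9:6561 6:1296 4:256 3:81 2:16 1:1  a_36=1813539
[q^37] f(1)=1,f(37)=1874161 ⇒ 1874162
d|38:{38,19,2,1}  Σf=2085136+130321+16+1=2215474
n=39: 1·39 3·13 13·3 39·1  f→[1+81+28561+2313441]=2342084
[q^40] f(1)=1,f(2)=16,f(4)=256,f(5)=625,f(8)=4096,f(10)=10000,f(20)=160000,f(40)=2560000 ⇒ 2734994
[q^41] f(1)=1,f(41)=2825761 ⇒ 2825762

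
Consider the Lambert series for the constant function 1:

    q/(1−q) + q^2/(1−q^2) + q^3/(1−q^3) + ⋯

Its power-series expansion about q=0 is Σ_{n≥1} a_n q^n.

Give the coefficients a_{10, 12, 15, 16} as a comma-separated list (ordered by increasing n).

4, 6, 4, 5

[q^10] f(1)=1,f(2)=1,f(5)=1,f(10)=1 ⇒ 4
[q^12] f(1)=1,f(2)=1,f(3)=1,f(4)=1,f(6)=1,f(12)=1 ⇒ 6
n=15: 1·15 3·5 5·3 15·1  f→[1+1+1+1]=4
[q^16] f(1)=1,f(2)=1,f(4)=1,f(8)=1,f(16)=1 ⇒ 5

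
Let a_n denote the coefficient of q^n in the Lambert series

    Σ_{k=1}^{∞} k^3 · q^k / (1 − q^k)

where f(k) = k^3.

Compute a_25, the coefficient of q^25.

a_25 = 15751

q^25  k|25↦f(k): 1:1 5:125 25:15625  a_25=15751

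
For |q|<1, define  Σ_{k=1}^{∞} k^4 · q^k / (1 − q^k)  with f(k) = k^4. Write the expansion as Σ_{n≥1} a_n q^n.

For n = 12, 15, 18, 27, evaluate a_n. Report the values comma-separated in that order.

22386, 51332, 112931, 538084

q^12  k|12↦f(k): 1:1 2:16 3:81 4:256 6:1296 12:20736  a_12=22386
[q^15] f(15)=50625,f(5)=625,f(3)=81,f(1)=1 ⇒ 51332
q^18  k|18↦f(k): 18:104976 9:6561 6:1296 3:81 2:16 1:1  a_18=112931
q^27  k|27↦f(k): 27:531441 9:6561 3:81 1:1  a_27=538084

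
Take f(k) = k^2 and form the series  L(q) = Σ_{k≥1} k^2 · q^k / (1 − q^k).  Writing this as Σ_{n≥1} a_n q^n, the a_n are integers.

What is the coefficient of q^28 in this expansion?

a_28 = 1050

q^28  k|28↦f(k): 1:1 2:4 4:16 7:49 14:196 28:784  a_28=1050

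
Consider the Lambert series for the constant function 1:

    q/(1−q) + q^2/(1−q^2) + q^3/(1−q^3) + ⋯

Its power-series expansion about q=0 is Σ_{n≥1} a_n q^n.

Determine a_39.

a_39 = 4

q^39  k|39↦f(k): 1:1 3:1 13:1 39:1  a_39=4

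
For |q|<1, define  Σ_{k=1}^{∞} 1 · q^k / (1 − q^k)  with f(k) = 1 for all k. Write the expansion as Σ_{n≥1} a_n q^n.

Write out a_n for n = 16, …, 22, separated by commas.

5, 2, 6, 2, 6, 4, 4

n=16: 16·1 8·2 4·4 2·8 1·16  f→[1+1+1+1+1]=5
q^17  k|17↦f(k): 1:1 17:1  a_17=2
q^18  k|18↦f(k): 18:1 9:1 6:1 3:1 2:1 1:1  a_18=6
[q^19] f(1)=1,f(19)=1 ⇒ 2
d|20:{1,2,4,5,10,20}  Σf=1+1+1+1+1+1=6
q^21  k|21↦f(k): 1:1 3:1 7:1 21:1  a_21=4
q^22  k|22↦f(k): 22:1 11:1 2:1 1:1  a_22=4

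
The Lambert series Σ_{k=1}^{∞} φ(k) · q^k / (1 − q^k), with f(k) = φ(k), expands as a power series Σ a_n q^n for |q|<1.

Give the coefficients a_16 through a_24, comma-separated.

d|16:{1,2,4,8,16}  Σφ=1+1+2+4+8=16
d|17:{1,17}  Σφ=1+16=17
[q^18] φ(18)=6,φ(9)=6,φ(6)=2,φ(3)=2,φ(2)=1,φ(1)=1 ⇒ 18
n=19: 19·1 1·19  φ→[18+1]=19
n=20: 1·20 2·10 4·5 5·4 10·2 20·1  φ→[1+1+2+4+4+8]=20
q^21  k|21↦φ(k): 21:12 7:6 3:2 1:1  a_21=21
[q^22] φ(22)=10,φ(11)=10,φ(2)=1,φ(1)=1 ⇒ 22
d|23:{23,1}  Σφ=22+1=23
n=24: 1·24 2·12 3·8 4·6 6·4 8·3 12·2 24·1  φ→[1+1+2+2+2+4+4+8]=24

16, 17, 18, 19, 20, 21, 22, 23, 24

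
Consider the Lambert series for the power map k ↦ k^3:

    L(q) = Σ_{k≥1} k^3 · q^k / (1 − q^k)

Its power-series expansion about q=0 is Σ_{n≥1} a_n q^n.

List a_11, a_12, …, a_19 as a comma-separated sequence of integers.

q^11  k|11↦f(k): 11:1331 1:1  a_11=1332
q^12  k|12↦f(k): 1:1 2:8 3:27 4:64 6:216 12:1728  a_12=2044
[q^13] f(1)=1,f(13)=2197 ⇒ 2198
[q^14] f(1)=1,f(2)=8,f(7)=343,f(14)=2744 ⇒ 3096
n=15: 15·1 5·3 3·5 1·15  f→[3375+125+27+1]=3528
n=16: 16·1 8·2 4·4 2·8 1·16  f→[4096+512+64+8+1]=4681
q^17  k|17↦f(k): 17:4913 1:1  a_17=4914
q^18  k|18↦f(k): 1:1 2:8 3:27 6:216 9:729 18:5832  a_18=6813
[q^19] f(19)=6859,f(1)=1 ⇒ 6860

1332, 2044, 2198, 3096, 3528, 4681, 4914, 6813, 6860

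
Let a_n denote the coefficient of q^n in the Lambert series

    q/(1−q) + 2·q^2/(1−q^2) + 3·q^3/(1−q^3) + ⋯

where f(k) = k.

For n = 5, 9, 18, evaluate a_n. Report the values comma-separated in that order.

q^5  k|5↦f(k): 1:1 5:5  a_5=6
[q^9] f(9)=9,f(3)=3,f(1)=1 ⇒ 13
[q^18] f(1)=1,f(2)=2,f(3)=3,f(6)=6,f(9)=9,f(18)=18 ⇒ 39

6, 13, 39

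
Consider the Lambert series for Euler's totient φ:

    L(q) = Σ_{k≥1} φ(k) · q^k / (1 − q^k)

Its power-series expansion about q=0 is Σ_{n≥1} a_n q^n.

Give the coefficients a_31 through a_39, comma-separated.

q^31  k|31↦φ(k): 31:30 1:1  a_31=31
q^32  k|32↦φ(k): 1:1 2:1 4:2 8:4 16:8 32:16  a_32=32
d|33:{1,3,11,33}  Σφ=1+2+10+20=33
[q^34] φ(1)=1,φ(2)=1,φ(17)=16,φ(34)=16 ⇒ 34
d|35:{35,7,5,1}  Σφ=24+6+4+1=35
q^36  k|36↦φ(k): 36:12 18:6 12:4 9:6 6:2 4:2 3:2 2:1 1:1  a_36=36
[q^37] φ(37)=36,φ(1)=1 ⇒ 37
q^38  k|38↦φ(k): 1:1 2:1 19:18 38:18  a_38=38
q^39  k|39↦φ(k): 39:24 13:12 3:2 1:1  a_39=39

31, 32, 33, 34, 35, 36, 37, 38, 39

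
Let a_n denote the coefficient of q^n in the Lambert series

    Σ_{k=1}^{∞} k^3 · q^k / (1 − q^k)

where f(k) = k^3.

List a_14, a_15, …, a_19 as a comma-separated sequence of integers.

[q^14] f(1)=1,f(2)=8,f(7)=343,f(14)=2744 ⇒ 3096
n=15: 1·15 3·5 5·3 15·1  f→[1+27+125+3375]=3528
[q^16] f(16)=4096,f(8)=512,f(4)=64,f(2)=8,f(1)=1 ⇒ 4681
q^17  k|17↦f(k): 1:1 17:4913  a_17=4914
n=18: 18·1 9·2 6·3 3·6 2·9 1·18  f→[5832+729+216+27+8+1]=6813
n=19: 1·19 19·1  f→[1+6859]=6860

3096, 3528, 4681, 4914, 6813, 6860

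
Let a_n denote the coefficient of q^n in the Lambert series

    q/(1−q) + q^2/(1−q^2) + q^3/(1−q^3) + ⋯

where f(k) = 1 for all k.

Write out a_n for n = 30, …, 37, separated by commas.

d|30:{1,2,3,5,6,10,15,30}  Σf=1+1+1+1+1+1+1+1=8
d|31:{1,31}  Σf=1+1=2
[q^32] f(1)=1,f(2)=1,f(4)=1,f(8)=1,f(16)=1,f(32)=1 ⇒ 6
[q^33] f(1)=1,f(3)=1,f(11)=1,f(33)=1 ⇒ 4
d|34:{34,17,2,1}  Σf=1+1+1+1=4
d|35:{35,7,5,1}  Σf=1+1+1+1=4
[q^36] f(1)=1,f(2)=1,f(3)=1,f(4)=1,f(6)=1,f(9)=1,f(12)=1,f(18)=1,f(36)=1 ⇒ 9
d|37:{37,1}  Σf=1+1=2

8, 2, 6, 4, 4, 4, 9, 2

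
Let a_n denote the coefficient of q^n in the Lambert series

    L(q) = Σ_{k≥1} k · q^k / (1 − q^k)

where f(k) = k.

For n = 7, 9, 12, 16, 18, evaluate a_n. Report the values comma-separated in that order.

[q^7] f(1)=1,f(7)=7 ⇒ 8
[q^9] f(1)=1,f(3)=3,f(9)=9 ⇒ 13
d|12:{1,2,3,4,6,12}  Σf=1+2+3+4+6+12=28
[q^16] f(1)=1,f(2)=2,f(4)=4,f(8)=8,f(16)=16 ⇒ 31
n=18: 18·1 9·2 6·3 3·6 2·9 1·18  f→[18+9+6+3+2+1]=39

8, 13, 28, 31, 39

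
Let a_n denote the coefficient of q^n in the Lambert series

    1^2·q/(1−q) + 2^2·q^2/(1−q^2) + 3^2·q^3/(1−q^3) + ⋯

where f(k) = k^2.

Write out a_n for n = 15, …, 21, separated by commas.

n=15: 1·15 3·5 5·3 15·1  f→[1+9+25+225]=260
n=16: 1·16 2·8 4·4 8·2 16·1  f→[1+4+16+64+256]=341
q^17  k|17↦f(k): 1:1 17:289  a_17=290
q^18  k|18↦f(k): 18:324 9:81 6:36 3:9 2:4 1:1  a_18=455
d|19:{19,1}  Σf=361+1=362
d|20:{20,10,5,4,2,1}  Σf=400+100+25+16+4+1=546
n=21: 1·21 3·7 7·3 21·1  f→[1+9+49+441]=500

260, 341, 290, 455, 362, 546, 500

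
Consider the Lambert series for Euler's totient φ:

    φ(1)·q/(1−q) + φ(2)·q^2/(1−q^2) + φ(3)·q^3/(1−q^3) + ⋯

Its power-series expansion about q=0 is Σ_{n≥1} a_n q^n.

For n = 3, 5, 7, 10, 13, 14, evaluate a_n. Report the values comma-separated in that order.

d|3:{3,1}  Σφ=2+1=3
n=5: 5·1 1·5  φ→[4+1]=5
q^7  k|7↦φ(k): 7:6 1:1  a_7=7
d|10:{1,2,5,10}  Σφ=1+1+4+4=10
n=13: 13·1 1·13  φ→[12+1]=13
q^14  k|14↦φ(k): 14:6 7:6 2:1 1:1  a_14=14

3, 5, 7, 10, 13, 14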